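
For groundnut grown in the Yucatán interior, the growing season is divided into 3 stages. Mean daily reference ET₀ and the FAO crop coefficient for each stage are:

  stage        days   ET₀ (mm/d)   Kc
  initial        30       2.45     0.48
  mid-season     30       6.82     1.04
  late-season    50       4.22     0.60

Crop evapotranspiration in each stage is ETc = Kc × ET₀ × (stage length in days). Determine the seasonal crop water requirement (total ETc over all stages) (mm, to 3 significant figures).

initial: 0.48 × 2.45 × 30 = 35.28 mm
mid-season: 1.04 × 6.82 × 30 = 212.78 mm
late-season: 0.60 × 4.22 × 50 = 126.60 mm
Seasonal total = 374.66 mm

375 mm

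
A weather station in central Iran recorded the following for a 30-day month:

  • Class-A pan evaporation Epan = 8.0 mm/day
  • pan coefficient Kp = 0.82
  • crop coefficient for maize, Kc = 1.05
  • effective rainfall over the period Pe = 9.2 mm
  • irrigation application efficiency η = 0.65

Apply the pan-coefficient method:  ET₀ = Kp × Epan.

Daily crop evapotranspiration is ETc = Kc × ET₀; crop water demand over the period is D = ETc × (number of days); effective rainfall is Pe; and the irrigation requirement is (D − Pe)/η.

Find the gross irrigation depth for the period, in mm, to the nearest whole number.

ET₀ = 0.82 × 8.0 = 6.5600 mm/d
ETc = Kc × ET₀ = 1.05 × 6.5600 = 6.8880 mm/d
Crop demand D = ETc × 30 d = 6.8880 × 30 = 206.640 mm
D − Pe = 206.640 − 9.2 = 197.440 mm
Gross irrigation = 197.440 / 0.65 = 303.754 mm

304 mm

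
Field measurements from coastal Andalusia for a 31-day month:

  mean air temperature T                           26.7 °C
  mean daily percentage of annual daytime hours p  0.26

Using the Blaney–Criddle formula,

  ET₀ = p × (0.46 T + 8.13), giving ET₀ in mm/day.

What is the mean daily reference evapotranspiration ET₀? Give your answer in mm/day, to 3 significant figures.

ET₀ = 0.26 × (0.46 × 26.7 + 8.13) = 0.26 × 20.412 = 5.3071 mm/d

5.31 mm/day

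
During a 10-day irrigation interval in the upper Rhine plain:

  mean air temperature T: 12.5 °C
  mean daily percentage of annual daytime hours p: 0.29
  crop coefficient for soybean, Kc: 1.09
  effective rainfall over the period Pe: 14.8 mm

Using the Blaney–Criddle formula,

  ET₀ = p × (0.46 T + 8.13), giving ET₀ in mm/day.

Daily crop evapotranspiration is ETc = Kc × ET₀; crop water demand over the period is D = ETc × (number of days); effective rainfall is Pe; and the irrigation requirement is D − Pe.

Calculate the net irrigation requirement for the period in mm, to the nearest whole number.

ET₀ = 0.29 × (0.46 × 12.5 + 8.13) = 0.29 × 13.880 = 4.0252 mm/d
ETc = Kc × ET₀ = 1.09 × 4.0252 = 4.3875 mm/d
Crop demand D = ETc × 10 d = 4.3875 × 10 = 43.875 mm
D − Pe = 43.875 − 14.8 = 29.075 mm

29 mm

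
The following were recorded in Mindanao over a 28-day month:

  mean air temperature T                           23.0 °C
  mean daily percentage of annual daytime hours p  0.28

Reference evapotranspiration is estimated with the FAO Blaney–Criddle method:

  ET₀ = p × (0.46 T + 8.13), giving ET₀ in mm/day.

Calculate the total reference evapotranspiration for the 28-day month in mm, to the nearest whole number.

147 mm

ET₀ = 0.28 × (0.46 × 23.0 + 8.13) = 0.28 × 18.710 = 5.2388 mm/d
Monthly total = 5.2388 × 28 = 146.686 mm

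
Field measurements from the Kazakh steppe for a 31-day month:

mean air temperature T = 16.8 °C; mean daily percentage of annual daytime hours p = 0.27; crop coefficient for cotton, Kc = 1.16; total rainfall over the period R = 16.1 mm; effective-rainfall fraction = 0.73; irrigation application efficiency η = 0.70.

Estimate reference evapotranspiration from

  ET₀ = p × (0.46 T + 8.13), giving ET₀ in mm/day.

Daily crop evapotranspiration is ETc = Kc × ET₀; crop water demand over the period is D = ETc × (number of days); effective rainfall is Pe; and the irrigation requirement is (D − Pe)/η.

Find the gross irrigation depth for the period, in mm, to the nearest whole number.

ET₀ = 0.27 × (0.46 × 16.8 + 8.13) = 0.27 × 15.858 = 4.2817 mm/d
ETc = Kc × ET₀ = 1.16 × 4.2817 = 4.9668 mm/d
Crop demand D = ETc × 31 d = 4.9668 × 31 = 153.971 mm
Pe = 0.73 × 16.1 = 11.753 mm
D − Pe = 153.971 − 11.753 = 142.218 mm
Gross irrigation = 142.218 / 0.70 = 203.169 mm

203 mm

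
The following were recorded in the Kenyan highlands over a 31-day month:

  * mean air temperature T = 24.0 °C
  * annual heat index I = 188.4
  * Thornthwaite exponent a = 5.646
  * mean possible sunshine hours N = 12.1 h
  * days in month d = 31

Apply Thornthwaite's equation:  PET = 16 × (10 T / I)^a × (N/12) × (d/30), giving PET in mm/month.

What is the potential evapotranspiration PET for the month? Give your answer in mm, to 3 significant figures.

10T/I = 10 × 24.0 / 188.4 = 1.2739
(10T/I)^a = 1.2739^5.646 = 3.9228
Uncorrected PET = 16 × 3.9228 = 62.765 mm
Correction = (N/12)(d/30) = (12.1/12)(31/30) = 1.0419
PET = 62.765 × 1.0419 = 65.395 mm/month

65.4 mm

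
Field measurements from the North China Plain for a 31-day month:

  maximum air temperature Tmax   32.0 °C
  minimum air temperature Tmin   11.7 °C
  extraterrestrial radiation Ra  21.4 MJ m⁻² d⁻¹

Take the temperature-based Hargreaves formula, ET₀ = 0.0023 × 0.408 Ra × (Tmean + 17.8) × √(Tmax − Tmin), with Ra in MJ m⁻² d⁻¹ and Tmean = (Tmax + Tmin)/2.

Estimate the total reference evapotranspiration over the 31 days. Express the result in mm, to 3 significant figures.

111 mm

Tmean = (32.0 + 11.7)/2 = 21.85 °C
0.408 Ra = 0.408 × 21.4 = 8.7312 mm/d equivalent
ET₀ = 0.0023 × 8.7312 × (21.85 + 17.8) × √20.3 = 0.0023 × 8.7312 × 39.65 × 4.5056 = 3.5875 mm/d
Over 31 days: 3.5875 × 31 = 111.213 mm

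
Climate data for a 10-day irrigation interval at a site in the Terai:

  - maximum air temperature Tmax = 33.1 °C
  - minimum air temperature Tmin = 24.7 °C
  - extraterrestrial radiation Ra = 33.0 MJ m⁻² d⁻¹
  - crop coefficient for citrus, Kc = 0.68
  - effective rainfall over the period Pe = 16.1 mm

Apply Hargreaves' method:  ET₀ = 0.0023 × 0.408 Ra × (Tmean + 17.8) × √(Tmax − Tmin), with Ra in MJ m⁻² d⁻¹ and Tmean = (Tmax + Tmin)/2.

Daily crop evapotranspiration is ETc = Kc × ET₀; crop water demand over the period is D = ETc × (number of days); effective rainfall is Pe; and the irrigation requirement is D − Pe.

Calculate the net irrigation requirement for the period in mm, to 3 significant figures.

12.4 mm

Tmean = (33.1 + 24.7)/2 = 28.90 °C
0.408 Ra = 0.408 × 33.0 = 13.4640 mm/d equivalent
ET₀ = 0.0023 × 13.4640 × (28.90 + 17.8) × √8.4 = 0.0023 × 13.4640 × 46.70 × 2.8983 = 4.1914 mm/d
ETc = Kc × ET₀ = 0.68 × 4.1914 = 2.8502 mm/d
Crop demand D = ETc × 10 d = 2.8502 × 10 = 28.502 mm
D − Pe = 28.502 − 16.1 = 12.402 mm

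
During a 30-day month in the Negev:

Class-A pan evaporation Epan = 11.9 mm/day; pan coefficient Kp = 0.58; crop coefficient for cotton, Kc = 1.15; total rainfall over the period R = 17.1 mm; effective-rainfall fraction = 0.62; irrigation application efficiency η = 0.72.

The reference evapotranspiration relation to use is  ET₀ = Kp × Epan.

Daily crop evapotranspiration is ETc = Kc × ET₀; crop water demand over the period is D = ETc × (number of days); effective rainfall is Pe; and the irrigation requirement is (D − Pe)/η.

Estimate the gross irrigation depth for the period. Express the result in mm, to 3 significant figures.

ET₀ = 0.58 × 11.9 = 6.9020 mm/d
ETc = Kc × ET₀ = 1.15 × 6.9020 = 7.9373 mm/d
Crop demand D = ETc × 30 d = 7.9373 × 30 = 238.119 mm
Pe = 0.62 × 17.1 = 10.602 mm
D − Pe = 238.119 − 10.602 = 227.517 mm
Gross irrigation = 227.517 / 0.72 = 315.996 mm

316 mm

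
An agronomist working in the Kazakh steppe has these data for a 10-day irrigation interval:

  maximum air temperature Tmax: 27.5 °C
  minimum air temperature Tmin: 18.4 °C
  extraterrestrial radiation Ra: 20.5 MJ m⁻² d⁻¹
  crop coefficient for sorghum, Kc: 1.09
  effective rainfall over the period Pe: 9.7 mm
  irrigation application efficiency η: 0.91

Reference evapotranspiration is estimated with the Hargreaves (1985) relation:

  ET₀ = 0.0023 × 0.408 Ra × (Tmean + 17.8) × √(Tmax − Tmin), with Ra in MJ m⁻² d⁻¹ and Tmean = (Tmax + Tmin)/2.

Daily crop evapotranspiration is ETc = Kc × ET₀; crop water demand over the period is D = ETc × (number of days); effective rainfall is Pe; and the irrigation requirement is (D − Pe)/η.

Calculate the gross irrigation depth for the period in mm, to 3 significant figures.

Tmean = (27.5 + 18.4)/2 = 22.95 °C
0.408 Ra = 0.408 × 20.5 = 8.3640 mm/d equivalent
ET₀ = 0.0023 × 8.3640 × (22.95 + 17.8) × √9.1 = 0.0023 × 8.3640 × 40.75 × 3.0166 = 2.3648 mm/d
ETc = Kc × ET₀ = 1.09 × 2.3648 = 2.5776 mm/d
Crop demand D = ETc × 10 d = 2.5776 × 10 = 25.776 mm
D − Pe = 25.776 − 9.7 = 16.076 mm
Gross irrigation = 16.076 / 0.91 = 17.666 mm

17.7 mm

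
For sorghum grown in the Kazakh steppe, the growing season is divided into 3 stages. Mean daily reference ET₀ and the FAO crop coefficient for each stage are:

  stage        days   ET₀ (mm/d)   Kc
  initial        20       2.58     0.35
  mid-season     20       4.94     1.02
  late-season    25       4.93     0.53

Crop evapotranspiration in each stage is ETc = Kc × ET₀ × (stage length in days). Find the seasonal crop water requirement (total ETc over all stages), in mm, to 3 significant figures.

184 mm

initial: 0.35 × 2.58 × 20 = 18.06 mm
mid-season: 1.02 × 4.94 × 20 = 100.78 mm
late-season: 0.53 × 4.93 × 25 = 65.32 mm
Seasonal total = 184.16 mm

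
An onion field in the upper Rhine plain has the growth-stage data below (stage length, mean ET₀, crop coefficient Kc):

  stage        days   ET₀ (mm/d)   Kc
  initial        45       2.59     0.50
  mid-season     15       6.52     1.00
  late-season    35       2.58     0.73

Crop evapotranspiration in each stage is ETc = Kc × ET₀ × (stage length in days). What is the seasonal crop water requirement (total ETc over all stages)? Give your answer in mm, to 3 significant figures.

222 mm

initial: 0.50 × 2.59 × 45 = 58.28 mm
mid-season: 1.00 × 6.52 × 15 = 97.80 mm
late-season: 0.73 × 2.58 × 35 = 65.92 mm
Seasonal total = 222.00 mm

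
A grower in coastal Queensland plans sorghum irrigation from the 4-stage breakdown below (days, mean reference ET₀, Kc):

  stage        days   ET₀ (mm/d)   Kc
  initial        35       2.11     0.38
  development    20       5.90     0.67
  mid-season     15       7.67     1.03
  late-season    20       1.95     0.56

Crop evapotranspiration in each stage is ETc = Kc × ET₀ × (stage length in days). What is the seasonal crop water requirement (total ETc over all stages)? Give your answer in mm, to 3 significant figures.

247 mm

initial: 0.38 × 2.11 × 35 = 28.06 mm
development: 0.67 × 5.90 × 20 = 79.06 mm
mid-season: 1.03 × 7.67 × 15 = 118.50 mm
late-season: 0.56 × 1.95 × 20 = 21.84 mm
Seasonal total = 247.46 mm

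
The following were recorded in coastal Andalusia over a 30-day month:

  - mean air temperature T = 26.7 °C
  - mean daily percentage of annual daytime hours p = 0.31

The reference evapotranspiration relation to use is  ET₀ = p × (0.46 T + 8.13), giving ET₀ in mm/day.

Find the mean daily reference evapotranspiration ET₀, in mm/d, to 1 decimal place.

6.3 mm/d

ET₀ = 0.31 × (0.46 × 26.7 + 8.13) = 0.31 × 20.412 = 6.3277 mm/d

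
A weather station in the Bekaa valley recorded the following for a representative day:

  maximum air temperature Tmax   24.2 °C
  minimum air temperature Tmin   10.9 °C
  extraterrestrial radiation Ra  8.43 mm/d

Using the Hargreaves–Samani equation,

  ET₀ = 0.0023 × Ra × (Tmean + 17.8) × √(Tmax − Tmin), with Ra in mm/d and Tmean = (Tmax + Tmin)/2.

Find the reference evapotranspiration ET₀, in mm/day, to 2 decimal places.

Tmean = (24.2 + 10.9)/2 = 17.55 °C
ET₀ = 0.0023 × 8.43 × (17.55 + 17.8) × √13.3 = 0.0023 × 8.43 × 35.35 × 3.6469 = 2.4996 mm/d

2.50 mm/day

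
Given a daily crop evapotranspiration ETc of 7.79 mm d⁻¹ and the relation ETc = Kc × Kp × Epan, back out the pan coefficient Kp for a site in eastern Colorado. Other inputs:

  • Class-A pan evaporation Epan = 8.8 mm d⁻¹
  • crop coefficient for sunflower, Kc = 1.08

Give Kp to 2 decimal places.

0.82

ETc = Kc × Kp × Epan  ⇒  Kp = ETc / (Kc × Epan)
Kp = 7.79 / (1.08 × 8.8) = 7.79 / 9.504 = 0.8197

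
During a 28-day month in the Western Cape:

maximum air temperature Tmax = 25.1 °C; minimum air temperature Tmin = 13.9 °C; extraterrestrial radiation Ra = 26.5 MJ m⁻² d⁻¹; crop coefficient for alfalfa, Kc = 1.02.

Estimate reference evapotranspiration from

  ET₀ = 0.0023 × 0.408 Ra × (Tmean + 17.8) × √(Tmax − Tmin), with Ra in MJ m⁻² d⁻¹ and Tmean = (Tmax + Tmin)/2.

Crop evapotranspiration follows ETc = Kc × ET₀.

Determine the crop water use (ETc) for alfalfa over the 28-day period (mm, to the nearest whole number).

Tmean = (25.1 + 13.9)/2 = 19.50 °C
0.408 Ra = 0.408 × 26.5 = 10.8120 mm/d equivalent
ET₀ = 0.0023 × 10.8120 × (19.50 + 17.8) × √11.2 = 0.0023 × 10.8120 × 37.30 × 3.3466 = 3.1042 mm/d
ETc = Kc × ET₀ = 1.02 × 3.1042 = 3.1663 mm/d
Over 28 days: 3.1663 × 28 = 88.656 mm

89 mm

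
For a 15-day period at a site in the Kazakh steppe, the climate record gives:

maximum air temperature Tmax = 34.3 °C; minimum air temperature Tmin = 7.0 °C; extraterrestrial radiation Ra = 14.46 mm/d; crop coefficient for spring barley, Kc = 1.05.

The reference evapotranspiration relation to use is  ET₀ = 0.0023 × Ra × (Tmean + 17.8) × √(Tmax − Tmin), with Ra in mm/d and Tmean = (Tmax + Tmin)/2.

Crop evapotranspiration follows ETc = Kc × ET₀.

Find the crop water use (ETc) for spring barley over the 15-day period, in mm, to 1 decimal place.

105.2 mm

Tmean = (34.3 + 7.0)/2 = 20.65 °C
ET₀ = 0.0023 × 14.46 × (20.65 + 17.8) × √27.3 = 0.0023 × 14.46 × 38.45 × 5.2249 = 6.6814 mm/d
ETc = Kc × ET₀ = 1.05 × 6.6814 = 7.0155 mm/d
Over 15 days: 7.0155 × 15 = 105.233 mm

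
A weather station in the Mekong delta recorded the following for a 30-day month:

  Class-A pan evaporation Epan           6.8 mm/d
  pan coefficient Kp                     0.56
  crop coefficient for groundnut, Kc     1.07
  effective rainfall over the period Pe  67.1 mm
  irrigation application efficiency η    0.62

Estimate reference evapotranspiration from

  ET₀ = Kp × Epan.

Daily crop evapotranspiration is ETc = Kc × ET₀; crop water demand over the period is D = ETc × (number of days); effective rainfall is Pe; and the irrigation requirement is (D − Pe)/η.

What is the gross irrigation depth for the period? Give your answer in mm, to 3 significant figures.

88.9 mm

ET₀ = 0.56 × 6.8 = 3.8080 mm/d
ETc = Kc × ET₀ = 1.07 × 3.8080 = 4.0746 mm/d
Crop demand D = ETc × 30 d = 4.0746 × 30 = 122.238 mm
D − Pe = 122.238 − 67.1 = 55.138 mm
Gross irrigation = 55.138 / 0.62 = 88.932 mm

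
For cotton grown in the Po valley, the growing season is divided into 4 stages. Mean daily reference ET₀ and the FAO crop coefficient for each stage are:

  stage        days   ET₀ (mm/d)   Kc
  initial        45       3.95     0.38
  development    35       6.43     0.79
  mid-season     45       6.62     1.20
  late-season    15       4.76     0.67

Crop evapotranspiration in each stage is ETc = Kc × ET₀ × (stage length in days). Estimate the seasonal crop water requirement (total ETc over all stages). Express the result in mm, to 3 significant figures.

initial: 0.38 × 3.95 × 45 = 67.55 mm
development: 0.79 × 6.43 × 35 = 177.79 mm
mid-season: 1.20 × 6.62 × 45 = 357.48 mm
late-season: 0.67 × 4.76 × 15 = 47.84 mm
Seasonal total = 650.66 mm

651 mm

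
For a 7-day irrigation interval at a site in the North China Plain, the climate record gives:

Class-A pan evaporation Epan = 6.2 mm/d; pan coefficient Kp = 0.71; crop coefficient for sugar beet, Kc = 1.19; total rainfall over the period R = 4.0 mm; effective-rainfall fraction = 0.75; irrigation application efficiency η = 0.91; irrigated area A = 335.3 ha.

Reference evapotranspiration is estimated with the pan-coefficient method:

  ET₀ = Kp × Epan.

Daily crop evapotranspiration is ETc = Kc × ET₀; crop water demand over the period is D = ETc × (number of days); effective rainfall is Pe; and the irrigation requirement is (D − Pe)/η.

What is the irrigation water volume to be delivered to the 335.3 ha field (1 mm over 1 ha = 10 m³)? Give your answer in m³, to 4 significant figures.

ET₀ = 0.71 × 6.2 = 4.4020 mm/d
ETc = Kc × ET₀ = 1.19 × 4.4020 = 5.2384 mm/d
Crop demand D = ETc × 7 d = 5.2384 × 7 = 36.669 mm
Pe = 0.75 × 4.0 = 3.000 mm
D − Pe = 36.669 − 3.000 = 33.669 mm
Gross irrigation = 33.669 / 0.91 = 36.999 mm
Volume = 36.999 mm × 335.3 ha × 10 = 124057.6 m³

124100 m³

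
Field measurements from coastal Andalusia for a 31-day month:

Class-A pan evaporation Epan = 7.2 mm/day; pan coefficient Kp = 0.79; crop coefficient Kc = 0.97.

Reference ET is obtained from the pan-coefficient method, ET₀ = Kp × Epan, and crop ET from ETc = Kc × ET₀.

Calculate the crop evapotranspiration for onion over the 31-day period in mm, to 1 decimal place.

171.0 mm

ET₀ = 0.79 × 7.2 = 5.6880 mm/d
ETc = Kc × ET₀ = 0.97 × 5.6880 = 5.5174 mm/d
Over 31 days: 5.5174 × 31 = 171.039 mm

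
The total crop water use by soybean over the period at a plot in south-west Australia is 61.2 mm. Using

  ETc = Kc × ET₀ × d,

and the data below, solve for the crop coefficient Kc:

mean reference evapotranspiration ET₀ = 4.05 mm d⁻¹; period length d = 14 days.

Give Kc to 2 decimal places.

1.08

ETc = Kc × ET₀ × d  ⇒  Kc = ETc / (ET₀ × d)
Kc = 61.2 / (4.05 × 14) = 61.2 / 56.70 = 1.0794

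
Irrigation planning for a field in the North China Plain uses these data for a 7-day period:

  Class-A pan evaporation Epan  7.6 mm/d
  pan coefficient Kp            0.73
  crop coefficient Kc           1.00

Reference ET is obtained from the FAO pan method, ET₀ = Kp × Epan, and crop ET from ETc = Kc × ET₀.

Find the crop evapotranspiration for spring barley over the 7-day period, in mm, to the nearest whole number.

39 mm

ET₀ = 0.73 × 7.6 = 5.5480 mm/d
ETc = Kc × ET₀ = 1.00 × 5.5480 = 5.5480 mm/d
Over 7 days: 5.5480 × 7 = 38.836 mm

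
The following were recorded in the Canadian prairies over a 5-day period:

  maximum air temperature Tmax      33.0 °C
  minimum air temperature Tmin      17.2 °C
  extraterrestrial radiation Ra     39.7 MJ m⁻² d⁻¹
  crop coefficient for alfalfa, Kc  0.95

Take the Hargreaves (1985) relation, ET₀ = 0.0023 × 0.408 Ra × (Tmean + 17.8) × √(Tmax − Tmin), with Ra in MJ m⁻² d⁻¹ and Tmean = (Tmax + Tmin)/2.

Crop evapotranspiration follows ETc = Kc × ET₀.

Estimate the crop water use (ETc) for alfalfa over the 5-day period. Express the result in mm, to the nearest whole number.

Tmean = (33.0 + 17.2)/2 = 25.10 °C
0.408 Ra = 0.408 × 39.7 = 16.1976 mm/d equivalent
ET₀ = 0.0023 × 16.1976 × (25.10 + 17.8) × √15.8 = 0.0023 × 16.1976 × 42.90 × 3.9749 = 6.3528 mm/d
ETc = Kc × ET₀ = 0.95 × 6.3528 = 6.0352 mm/d
Over 5 days: 6.0352 × 5 = 30.176 mm

30 mm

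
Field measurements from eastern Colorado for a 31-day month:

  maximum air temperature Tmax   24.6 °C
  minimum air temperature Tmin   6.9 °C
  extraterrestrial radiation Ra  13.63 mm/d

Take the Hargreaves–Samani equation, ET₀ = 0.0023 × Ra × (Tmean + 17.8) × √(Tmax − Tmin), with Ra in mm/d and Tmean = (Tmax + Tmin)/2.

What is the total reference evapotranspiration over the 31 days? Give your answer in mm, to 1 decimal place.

Tmean = (24.6 + 6.9)/2 = 15.75 °C
ET₀ = 0.0023 × 13.63 × (15.75 + 17.8) × √17.7 = 0.0023 × 13.63 × 33.55 × 4.2071 = 4.4249 mm/d
Over 31 days: 4.4249 × 31 = 137.172 mm

137.2 mm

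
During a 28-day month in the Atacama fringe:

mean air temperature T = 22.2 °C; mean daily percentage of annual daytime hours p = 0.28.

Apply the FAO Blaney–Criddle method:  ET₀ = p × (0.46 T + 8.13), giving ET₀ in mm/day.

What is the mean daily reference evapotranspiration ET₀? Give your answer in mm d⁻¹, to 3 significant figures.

ET₀ = 0.28 × (0.46 × 22.2 + 8.13) = 0.28 × 18.342 = 5.1358 mm/d

5.14 mm d⁻¹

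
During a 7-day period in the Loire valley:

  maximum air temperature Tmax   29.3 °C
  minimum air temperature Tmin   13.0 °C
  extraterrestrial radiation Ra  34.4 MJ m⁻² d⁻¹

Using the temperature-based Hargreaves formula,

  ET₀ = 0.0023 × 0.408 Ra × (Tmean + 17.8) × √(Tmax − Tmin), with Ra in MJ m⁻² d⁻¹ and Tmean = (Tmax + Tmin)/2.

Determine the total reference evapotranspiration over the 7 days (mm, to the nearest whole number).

Tmean = (29.3 + 13.0)/2 = 21.15 °C
0.408 Ra = 0.408 × 34.4 = 14.0352 mm/d equivalent
ET₀ = 0.0023 × 14.0352 × (21.15 + 17.8) × √16.3 = 0.0023 × 14.0352 × 38.95 × 4.0373 = 5.0763 mm/d
Over 7 days: 5.0763 × 7 = 35.534 mm

36 mm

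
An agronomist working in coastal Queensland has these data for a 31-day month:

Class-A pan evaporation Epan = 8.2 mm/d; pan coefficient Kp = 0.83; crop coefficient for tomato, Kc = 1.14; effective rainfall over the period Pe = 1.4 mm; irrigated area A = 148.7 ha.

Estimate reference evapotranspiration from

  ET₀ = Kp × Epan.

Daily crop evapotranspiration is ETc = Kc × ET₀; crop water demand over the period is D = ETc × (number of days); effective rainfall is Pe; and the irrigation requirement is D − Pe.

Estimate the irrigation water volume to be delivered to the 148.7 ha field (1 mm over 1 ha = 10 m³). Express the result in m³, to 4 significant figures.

355600 m³

ET₀ = 0.83 × 8.2 = 6.8060 mm/d
ETc = Kc × ET₀ = 1.14 × 6.8060 = 7.7588 mm/d
Crop demand D = ETc × 31 d = 7.7588 × 31 = 240.523 mm
D − Pe = 240.523 − 1.4 = 239.123 mm
Volume = 239.123 mm × 148.7 ha × 10 = 355575.9 m³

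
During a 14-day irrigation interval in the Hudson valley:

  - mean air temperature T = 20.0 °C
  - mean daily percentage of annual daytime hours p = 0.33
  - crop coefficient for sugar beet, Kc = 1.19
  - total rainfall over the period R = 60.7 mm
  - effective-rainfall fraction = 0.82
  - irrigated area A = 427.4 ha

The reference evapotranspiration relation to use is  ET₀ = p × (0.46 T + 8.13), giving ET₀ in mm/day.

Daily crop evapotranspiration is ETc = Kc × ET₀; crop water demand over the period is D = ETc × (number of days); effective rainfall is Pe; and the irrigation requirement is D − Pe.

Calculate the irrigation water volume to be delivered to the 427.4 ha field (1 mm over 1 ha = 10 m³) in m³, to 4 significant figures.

194500 m³

ET₀ = 0.33 × (0.46 × 20.0 + 8.13) = 0.33 × 17.330 = 5.7189 mm/d
ETc = Kc × ET₀ = 1.19 × 5.7189 = 6.8055 mm/d
Crop demand D = ETc × 14 d = 6.8055 × 14 = 95.277 mm
Pe = 0.82 × 60.7 = 49.774 mm
D − Pe = 95.277 − 49.774 = 45.503 mm
Volume = 45.503 mm × 427.4 ha × 10 = 194479.8 m³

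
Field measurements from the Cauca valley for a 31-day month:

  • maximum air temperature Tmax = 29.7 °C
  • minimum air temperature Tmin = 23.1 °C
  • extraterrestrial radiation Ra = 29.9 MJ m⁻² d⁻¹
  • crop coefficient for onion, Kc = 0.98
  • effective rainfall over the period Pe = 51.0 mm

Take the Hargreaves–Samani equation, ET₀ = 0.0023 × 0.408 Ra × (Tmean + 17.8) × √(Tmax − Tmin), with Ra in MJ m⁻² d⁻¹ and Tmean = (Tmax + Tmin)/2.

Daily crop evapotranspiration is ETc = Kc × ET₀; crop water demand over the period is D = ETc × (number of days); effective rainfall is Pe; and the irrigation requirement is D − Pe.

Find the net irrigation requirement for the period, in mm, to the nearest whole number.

46 mm

Tmean = (29.7 + 23.1)/2 = 26.40 °C
0.408 Ra = 0.408 × 29.9 = 12.1992 mm/d equivalent
ET₀ = 0.0023 × 12.1992 × (26.40 + 17.8) × √6.6 = 0.0023 × 12.1992 × 44.20 × 2.5690 = 3.1860 mm/d
ETc = Kc × ET₀ = 0.98 × 3.1860 = 3.1223 mm/d
Crop demand D = ETc × 31 d = 3.1223 × 31 = 96.791 mm
D − Pe = 96.791 − 51.0 = 45.791 mm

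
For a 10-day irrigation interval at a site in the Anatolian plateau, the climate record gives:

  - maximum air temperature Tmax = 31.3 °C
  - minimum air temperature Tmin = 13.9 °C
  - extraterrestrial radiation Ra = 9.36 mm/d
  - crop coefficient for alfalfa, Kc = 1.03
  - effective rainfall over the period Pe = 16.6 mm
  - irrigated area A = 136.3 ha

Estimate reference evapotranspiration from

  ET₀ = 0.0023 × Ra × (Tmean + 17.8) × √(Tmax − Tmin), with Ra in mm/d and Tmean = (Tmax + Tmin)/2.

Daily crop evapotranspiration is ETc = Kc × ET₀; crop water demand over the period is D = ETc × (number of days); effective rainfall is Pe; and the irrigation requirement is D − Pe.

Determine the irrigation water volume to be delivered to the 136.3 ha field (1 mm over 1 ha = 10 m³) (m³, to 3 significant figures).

28300 m³

Tmean = (31.3 + 13.9)/2 = 22.60 °C
ET₀ = 0.0023 × 9.36 × (22.60 + 17.8) × √17.4 = 0.0023 × 9.36 × 40.40 × 4.1713 = 3.6279 mm/d
ETc = Kc × ET₀ = 1.03 × 3.6279 = 3.7367 mm/d
Crop demand D = ETc × 10 d = 3.7367 × 10 = 37.367 mm
D − Pe = 37.367 − 16.6 = 20.767 mm
Volume = 20.767 mm × 136.3 ha × 10 = 28305.4 m³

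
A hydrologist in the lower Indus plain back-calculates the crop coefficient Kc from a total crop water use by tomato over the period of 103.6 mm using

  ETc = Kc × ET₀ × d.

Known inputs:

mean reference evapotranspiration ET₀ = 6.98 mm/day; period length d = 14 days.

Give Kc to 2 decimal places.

1.06

ETc = Kc × ET₀ × d  ⇒  Kc = ETc / (ET₀ × d)
Kc = 103.6 / (6.98 × 14) = 103.6 / 97.72 = 1.0602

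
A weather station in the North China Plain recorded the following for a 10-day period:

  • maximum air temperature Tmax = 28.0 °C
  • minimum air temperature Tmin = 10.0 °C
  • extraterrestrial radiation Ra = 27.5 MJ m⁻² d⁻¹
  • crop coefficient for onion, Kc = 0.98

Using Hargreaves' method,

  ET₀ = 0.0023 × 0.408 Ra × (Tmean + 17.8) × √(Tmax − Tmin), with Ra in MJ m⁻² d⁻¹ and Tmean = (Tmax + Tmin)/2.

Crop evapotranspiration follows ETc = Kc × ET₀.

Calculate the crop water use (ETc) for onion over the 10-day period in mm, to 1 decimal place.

39.5 mm

Tmean = (28.0 + 10.0)/2 = 19.00 °C
0.408 Ra = 0.408 × 27.5 = 11.2200 mm/d equivalent
ET₀ = 0.0023 × 11.2200 × (19.00 + 17.8) × √18.0 = 0.0023 × 11.2200 × 36.80 × 4.2426 = 4.0290 mm/d
ETc = Kc × ET₀ = 0.98 × 4.0290 = 3.9484 mm/d
Over 10 days: 3.9484 × 10 = 39.484 mm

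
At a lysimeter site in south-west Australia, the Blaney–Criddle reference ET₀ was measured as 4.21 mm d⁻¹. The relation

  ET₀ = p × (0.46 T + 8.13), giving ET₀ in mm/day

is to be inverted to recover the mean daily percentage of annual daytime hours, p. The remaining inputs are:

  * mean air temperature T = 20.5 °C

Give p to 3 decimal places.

0.240

p = ET₀ / (0.46 T + 8.13) = 4.21 / (0.46 × 20.5 + 8.13) = 4.21 / 17.560 = 0.2397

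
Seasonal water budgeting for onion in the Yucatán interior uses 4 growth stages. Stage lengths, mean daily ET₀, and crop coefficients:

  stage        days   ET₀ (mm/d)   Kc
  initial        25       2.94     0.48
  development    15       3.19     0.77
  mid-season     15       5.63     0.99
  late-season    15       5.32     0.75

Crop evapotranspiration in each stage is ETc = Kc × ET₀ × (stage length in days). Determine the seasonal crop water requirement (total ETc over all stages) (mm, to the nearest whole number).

216 mm

initial: 0.48 × 2.94 × 25 = 35.28 mm
development: 0.77 × 3.19 × 15 = 36.84 mm
mid-season: 0.99 × 5.63 × 15 = 83.61 mm
late-season: 0.75 × 5.32 × 15 = 59.85 mm
Seasonal total = 215.58 mm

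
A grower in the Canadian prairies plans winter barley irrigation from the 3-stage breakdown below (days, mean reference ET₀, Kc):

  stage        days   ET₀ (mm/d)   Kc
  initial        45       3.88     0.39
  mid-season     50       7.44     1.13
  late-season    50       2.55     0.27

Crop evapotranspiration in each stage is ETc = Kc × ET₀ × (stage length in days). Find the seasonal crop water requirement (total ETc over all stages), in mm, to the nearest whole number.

initial: 0.39 × 3.88 × 45 = 68.09 mm
mid-season: 1.13 × 7.44 × 50 = 420.36 mm
late-season: 0.27 × 2.55 × 50 = 34.43 mm
Seasonal total = 522.88 mm

523 mm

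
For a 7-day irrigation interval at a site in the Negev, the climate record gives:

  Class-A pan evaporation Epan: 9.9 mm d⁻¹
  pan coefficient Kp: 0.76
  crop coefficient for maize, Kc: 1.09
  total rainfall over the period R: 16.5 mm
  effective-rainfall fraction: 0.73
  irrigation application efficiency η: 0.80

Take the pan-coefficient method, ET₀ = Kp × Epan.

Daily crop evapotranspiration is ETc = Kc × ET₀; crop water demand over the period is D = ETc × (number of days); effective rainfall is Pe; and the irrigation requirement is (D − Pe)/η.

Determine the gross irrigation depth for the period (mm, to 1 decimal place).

ET₀ = 0.76 × 9.9 = 7.5240 mm/d
ETc = Kc × ET₀ = 1.09 × 7.5240 = 8.2012 mm/d
Crop demand D = ETc × 7 d = 8.2012 × 7 = 57.408 mm
Pe = 0.73 × 16.5 = 12.045 mm
D − Pe = 57.408 − 12.045 = 45.363 mm
Gross irrigation = 45.363 / 0.80 = 56.704 mm

56.7 mm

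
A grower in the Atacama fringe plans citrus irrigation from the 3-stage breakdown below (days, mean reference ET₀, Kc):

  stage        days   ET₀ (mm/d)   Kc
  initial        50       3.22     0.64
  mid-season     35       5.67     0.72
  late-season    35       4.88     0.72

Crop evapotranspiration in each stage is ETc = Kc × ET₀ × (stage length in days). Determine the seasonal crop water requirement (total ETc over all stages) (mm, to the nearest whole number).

initial: 0.64 × 3.22 × 50 = 103.04 mm
mid-season: 0.72 × 5.67 × 35 = 142.88 mm
late-season: 0.72 × 4.88 × 35 = 122.98 mm
Seasonal total = 368.90 mm

369 mm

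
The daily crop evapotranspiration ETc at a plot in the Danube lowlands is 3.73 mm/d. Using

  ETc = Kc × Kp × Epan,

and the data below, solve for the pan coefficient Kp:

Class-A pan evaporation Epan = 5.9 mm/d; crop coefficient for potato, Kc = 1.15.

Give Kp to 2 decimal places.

ETc = Kc × Kp × Epan  ⇒  Kp = ETc / (Kc × Epan)
Kp = 3.73 / (1.15 × 5.9) = 3.73 / 6.785 = 0.5497

0.55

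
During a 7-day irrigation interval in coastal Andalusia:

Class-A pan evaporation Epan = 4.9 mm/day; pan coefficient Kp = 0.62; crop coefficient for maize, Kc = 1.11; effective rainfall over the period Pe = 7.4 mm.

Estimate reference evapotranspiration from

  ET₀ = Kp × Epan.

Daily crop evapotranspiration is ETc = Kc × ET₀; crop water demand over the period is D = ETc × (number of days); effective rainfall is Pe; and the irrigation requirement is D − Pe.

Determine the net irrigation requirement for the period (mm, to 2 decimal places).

16.21 mm

ET₀ = 0.62 × 4.9 = 3.0380 mm/d
ETc = Kc × ET₀ = 1.11 × 3.0380 = 3.3722 mm/d
Crop demand D = ETc × 7 d = 3.3722 × 7 = 23.605 mm
D − Pe = 23.605 − 7.4 = 16.205 mm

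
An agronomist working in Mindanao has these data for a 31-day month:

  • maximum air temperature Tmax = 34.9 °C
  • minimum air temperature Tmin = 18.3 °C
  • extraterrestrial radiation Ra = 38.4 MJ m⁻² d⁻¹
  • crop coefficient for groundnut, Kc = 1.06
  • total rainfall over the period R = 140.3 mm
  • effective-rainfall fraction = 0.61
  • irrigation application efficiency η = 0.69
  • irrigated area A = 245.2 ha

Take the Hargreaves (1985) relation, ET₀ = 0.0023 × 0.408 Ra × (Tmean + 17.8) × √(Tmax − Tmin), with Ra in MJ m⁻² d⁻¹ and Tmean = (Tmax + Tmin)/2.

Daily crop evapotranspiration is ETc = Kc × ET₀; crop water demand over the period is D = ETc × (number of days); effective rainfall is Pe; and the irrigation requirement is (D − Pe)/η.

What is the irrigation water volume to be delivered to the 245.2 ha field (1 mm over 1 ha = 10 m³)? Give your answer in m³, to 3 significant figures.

Tmean = (34.9 + 18.3)/2 = 26.60 °C
0.408 Ra = 0.408 × 38.4 = 15.6672 mm/d equivalent
ET₀ = 0.0023 × 15.6672 × (26.60 + 17.8) × √16.6 = 0.0023 × 15.6672 × 44.40 × 4.0743 = 6.5186 mm/d
ETc = Kc × ET₀ = 1.06 × 6.5186 = 6.9097 mm/d
Crop demand D = ETc × 31 d = 6.9097 × 31 = 214.201 mm
Pe = 0.61 × 140.3 = 85.583 mm
D − Pe = 214.201 − 85.583 = 128.618 mm
Gross irrigation = 128.618 / 0.69 = 186.403 mm
Volume = 186.403 mm × 245.2 ha × 10 = 457060.2 m³

457000 m³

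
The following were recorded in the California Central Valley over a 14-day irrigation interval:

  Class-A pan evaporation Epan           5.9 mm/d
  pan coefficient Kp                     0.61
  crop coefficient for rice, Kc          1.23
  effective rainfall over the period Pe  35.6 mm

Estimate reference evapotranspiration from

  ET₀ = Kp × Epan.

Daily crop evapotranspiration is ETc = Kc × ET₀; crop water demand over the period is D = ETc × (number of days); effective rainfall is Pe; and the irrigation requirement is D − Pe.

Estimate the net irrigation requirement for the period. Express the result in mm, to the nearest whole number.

ET₀ = 0.61 × 5.9 = 3.5990 mm/d
ETc = Kc × ET₀ = 1.23 × 3.5990 = 4.4268 mm/d
Crop demand D = ETc × 14 d = 4.4268 × 14 = 61.975 mm
D − Pe = 61.975 − 35.6 = 26.375 mm

26 mm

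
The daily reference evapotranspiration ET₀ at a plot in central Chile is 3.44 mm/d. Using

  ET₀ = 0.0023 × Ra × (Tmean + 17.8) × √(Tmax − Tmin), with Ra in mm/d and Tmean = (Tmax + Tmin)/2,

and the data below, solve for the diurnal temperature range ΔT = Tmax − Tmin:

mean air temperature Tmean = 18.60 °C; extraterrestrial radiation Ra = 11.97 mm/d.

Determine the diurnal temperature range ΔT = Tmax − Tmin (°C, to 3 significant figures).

11.8 °C

√ΔT = ET₀ / [0.0023 × Ra × (Tmean+17.8)] = 3.44 / (0.0023 × 11.97 × 36.40) = 3.4327
ΔT = 3.4327² = 11.783 °C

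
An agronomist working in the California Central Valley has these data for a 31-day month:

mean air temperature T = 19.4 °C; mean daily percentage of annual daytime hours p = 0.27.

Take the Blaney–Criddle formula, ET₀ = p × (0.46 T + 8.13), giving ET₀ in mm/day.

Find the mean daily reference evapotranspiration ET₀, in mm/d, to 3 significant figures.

4.60 mm/d

ET₀ = 0.27 × (0.46 × 19.4 + 8.13) = 0.27 × 17.054 = 4.6046 mm/d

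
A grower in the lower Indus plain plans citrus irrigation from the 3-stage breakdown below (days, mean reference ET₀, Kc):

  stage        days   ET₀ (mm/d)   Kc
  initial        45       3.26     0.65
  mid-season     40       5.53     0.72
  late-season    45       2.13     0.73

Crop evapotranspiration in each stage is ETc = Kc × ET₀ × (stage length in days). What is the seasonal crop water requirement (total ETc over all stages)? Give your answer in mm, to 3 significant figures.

initial: 0.65 × 3.26 × 45 = 95.36 mm
mid-season: 0.72 × 5.53 × 40 = 159.26 mm
late-season: 0.73 × 2.13 × 45 = 69.97 mm
Seasonal total = 324.59 mm

325 mm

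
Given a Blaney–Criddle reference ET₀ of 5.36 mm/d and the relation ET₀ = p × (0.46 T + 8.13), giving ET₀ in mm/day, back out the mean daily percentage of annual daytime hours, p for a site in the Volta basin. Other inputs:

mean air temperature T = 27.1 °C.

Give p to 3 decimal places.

p = ET₀ / (0.46 T + 8.13) = 5.36 / (0.46 × 27.1 + 8.13) = 5.36 / 20.596 = 0.2602

0.260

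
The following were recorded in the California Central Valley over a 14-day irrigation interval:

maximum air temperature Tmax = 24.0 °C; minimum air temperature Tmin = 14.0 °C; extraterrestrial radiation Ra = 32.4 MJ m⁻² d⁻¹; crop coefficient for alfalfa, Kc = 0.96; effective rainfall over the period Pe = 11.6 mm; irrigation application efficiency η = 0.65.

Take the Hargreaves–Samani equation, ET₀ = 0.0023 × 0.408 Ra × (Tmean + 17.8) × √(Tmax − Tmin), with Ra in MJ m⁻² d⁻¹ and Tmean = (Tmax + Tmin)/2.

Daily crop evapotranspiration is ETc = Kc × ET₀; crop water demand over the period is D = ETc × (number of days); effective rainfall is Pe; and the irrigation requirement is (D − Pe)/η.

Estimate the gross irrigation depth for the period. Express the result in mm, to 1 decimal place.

Tmean = (24.0 + 14.0)/2 = 19.00 °C
0.408 Ra = 0.408 × 32.4 = 13.2192 mm/d equivalent
ET₀ = 0.0023 × 13.2192 × (19.00 + 17.8) × √10.0 = 0.0023 × 13.2192 × 36.80 × 3.1623 = 3.5382 mm/d
ETc = Kc × ET₀ = 0.96 × 3.5382 = 3.3967 mm/d
Crop demand D = ETc × 14 d = 3.3967 × 14 = 47.554 mm
D − Pe = 47.554 − 11.6 = 35.954 mm
Gross irrigation = 35.954 / 0.65 = 55.314 mm

55.3 mm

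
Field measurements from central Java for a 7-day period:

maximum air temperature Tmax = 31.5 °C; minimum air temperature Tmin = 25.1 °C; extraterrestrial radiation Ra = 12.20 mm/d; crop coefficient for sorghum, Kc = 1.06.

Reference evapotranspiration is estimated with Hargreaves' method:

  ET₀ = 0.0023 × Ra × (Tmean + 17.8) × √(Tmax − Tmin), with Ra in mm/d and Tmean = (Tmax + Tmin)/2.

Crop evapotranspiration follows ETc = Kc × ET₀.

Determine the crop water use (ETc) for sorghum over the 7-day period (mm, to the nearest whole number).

Tmean = (31.5 + 25.1)/2 = 28.30 °C
ET₀ = 0.0023 × 12.20 × (28.30 + 17.8) × √6.4 = 0.0023 × 12.20 × 46.10 × 2.5298 = 3.2725 mm/d
ETc = Kc × ET₀ = 1.06 × 3.2725 = 3.4689 mm/d
Over 7 days: 3.4689 × 7 = 24.282 mm

24 mm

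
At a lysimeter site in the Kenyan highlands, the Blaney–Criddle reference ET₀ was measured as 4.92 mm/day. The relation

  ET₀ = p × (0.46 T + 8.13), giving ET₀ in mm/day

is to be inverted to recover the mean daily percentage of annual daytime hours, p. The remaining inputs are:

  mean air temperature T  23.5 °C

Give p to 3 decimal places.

p = ET₀ / (0.46 T + 8.13) = 4.92 / (0.46 × 23.5 + 8.13) = 4.92 / 18.940 = 0.2598

0.260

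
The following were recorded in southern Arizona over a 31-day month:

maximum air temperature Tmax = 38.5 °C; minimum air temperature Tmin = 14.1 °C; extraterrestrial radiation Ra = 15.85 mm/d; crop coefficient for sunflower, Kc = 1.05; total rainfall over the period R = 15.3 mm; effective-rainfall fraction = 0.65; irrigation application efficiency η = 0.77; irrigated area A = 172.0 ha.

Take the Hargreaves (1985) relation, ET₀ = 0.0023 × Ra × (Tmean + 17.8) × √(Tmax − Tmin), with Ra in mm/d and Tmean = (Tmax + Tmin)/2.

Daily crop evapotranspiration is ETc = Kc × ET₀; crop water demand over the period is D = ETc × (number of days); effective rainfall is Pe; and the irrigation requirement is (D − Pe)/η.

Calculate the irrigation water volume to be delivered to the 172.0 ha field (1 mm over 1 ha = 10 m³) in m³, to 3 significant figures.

Tmean = (38.5 + 14.1)/2 = 26.30 °C
ET₀ = 0.0023 × 15.85 × (26.30 + 17.8) × √24.4 = 0.0023 × 15.85 × 44.10 × 4.9396 = 7.9412 mm/d
ETc = Kc × ET₀ = 1.05 × 7.9412 = 8.3383 mm/d
Crop demand D = ETc × 31 d = 8.3383 × 31 = 258.487 mm
Pe = 0.65 × 15.3 = 9.945 mm
D − Pe = 258.487 − 9.945 = 248.542 mm
Gross irrigation = 248.542 / 0.77 = 322.782 mm
Volume = 322.782 mm × 172.0 ha × 10 = 555185.0 m³

555000 m³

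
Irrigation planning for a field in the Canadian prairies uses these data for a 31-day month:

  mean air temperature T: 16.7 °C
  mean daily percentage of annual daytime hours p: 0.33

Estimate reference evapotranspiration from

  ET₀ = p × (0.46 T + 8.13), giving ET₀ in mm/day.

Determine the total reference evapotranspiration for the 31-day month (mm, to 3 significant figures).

162 mm

ET₀ = 0.33 × (0.46 × 16.7 + 8.13) = 0.33 × 15.812 = 5.2180 mm/d
Monthly total = 5.2180 × 31 = 161.758 mm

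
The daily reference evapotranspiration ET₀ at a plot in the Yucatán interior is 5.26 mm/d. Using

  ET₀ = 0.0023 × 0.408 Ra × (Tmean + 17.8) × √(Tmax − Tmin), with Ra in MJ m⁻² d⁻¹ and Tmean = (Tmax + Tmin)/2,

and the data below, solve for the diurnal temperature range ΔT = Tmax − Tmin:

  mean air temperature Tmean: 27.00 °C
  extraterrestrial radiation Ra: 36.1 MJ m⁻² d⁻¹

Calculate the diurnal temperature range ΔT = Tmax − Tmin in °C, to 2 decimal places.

12.01 °C

√ΔT = ET₀ / [0.0023 × 0.408 × Ra × (Tmean+17.8)] = 5.26 / (0.0023 × 14.7288 × 44.80) = 3.4659
ΔT = 3.4659² = 12.012 °C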